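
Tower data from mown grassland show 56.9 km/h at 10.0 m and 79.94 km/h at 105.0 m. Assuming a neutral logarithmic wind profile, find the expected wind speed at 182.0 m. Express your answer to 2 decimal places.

85.33 km/h

Log law: V ∝ ln(z/z₀). From the pair, with r = V₁/V₂ = 0.71178,
ln z₀ = (ln z₁ − r·ln z₂)/(1 − r) = (2.3026 − 0.71178×4.6540)/0.28822 = -3.5044 → z₀ = 0.03006 m
V₃ = V₁ · ln(z₃/z₀)/ln(z₁/z₀) = 56.9 × 8.7084/5.8070 = 85.3296 km/h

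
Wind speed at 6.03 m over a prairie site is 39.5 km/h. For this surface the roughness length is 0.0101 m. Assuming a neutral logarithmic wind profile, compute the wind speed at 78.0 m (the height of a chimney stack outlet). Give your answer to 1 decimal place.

55.3 km/h

Log law: V(z) ∝ ln(z/z₀), so V₂/V₁ = ln(z₂/z₀) / ln(z₁/z₀).
ln(78.0/0.0101) = 8.9519, ln(6.03/0.0101) = 6.3920
V₂ = 39.5 × 8.9519/6.3920 = 39.5 × 1.4005 = 55.3196 km/h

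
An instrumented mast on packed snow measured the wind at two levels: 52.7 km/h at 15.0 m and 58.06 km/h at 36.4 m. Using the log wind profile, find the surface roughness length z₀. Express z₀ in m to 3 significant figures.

Log law: V(z) ∝ ln(z/z₀). With r = V₁/V₂ = 52.7/58.06 = 0.90768,
r · ln(z₂/z₀) = ln(z₁/z₀) ⇒ ln z₀ = (ln z₁ − r·ln z₂)/(1 − r)
ln z₀ = (2.70805 − 0.90768×3.59457) / 0.09232 = -6.0083
z₀ = exp(-6.0083) = 0.002458 m

z₀ ≈ 0.00246 m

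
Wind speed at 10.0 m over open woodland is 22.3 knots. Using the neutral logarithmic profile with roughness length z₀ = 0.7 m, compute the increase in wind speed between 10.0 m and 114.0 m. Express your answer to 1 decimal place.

Log law: V₂ = V₁ · ln(z₂/z₀)/ln(z₁/z₀) = 22.3 × 5.0929/2.6593 = 42.7078 knots
ΔV = 42.7078 − 22.3 = 20.4078 knots

20.4 knots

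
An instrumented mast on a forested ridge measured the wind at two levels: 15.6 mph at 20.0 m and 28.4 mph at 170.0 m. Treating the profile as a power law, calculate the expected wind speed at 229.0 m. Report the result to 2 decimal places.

30.87 mph

First find α: α = ln(V₂/V₁)/ln(z₂/z₁) = ln(28.4/15.6)/ln(170.0/20.0) = 0.59912/2.14007 = 0.2800
Extrapolate from 170.0 m to 229.0 m: V₃ = 28.4 × (229.0/170.0)^0.2800 = 28.4 × 1.0870 = 30.8703 mph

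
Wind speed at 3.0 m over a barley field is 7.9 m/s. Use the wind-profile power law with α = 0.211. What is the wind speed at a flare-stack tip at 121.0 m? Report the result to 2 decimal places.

Power-law profile: V₂ = V₁ · (z₂/z₁)^α
V₂ = 7.9 × (121.0/3.0)^0.211 = 7.9 × (40.3333)^0.211
    = 7.9 × 2.1817 = 17.2354 m/s

17.24 m/s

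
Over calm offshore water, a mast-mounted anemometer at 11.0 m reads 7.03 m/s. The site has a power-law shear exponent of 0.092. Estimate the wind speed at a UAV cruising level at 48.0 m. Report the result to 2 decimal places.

Power-law profile: V₂ = V₁ · (z₂/z₁)^α
V₂ = 7.03 × (48.0/11.0)^0.092 = 7.03 × (4.3636)^0.092
    = 7.03 × 1.1452 = 8.0505 m/s

8.05 m/s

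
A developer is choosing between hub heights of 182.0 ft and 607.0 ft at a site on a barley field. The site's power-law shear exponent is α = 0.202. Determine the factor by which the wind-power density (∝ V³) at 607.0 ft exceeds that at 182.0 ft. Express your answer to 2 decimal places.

Speed ratio: V_B/V_A = (z_B/z_A)^α = (607.0/182.0)^0.202 = (3.3352)^0.202 = 1.27547
Power-density ratio: P_B/P_A = (V_B/V_A)³ = (1.27547)³ = 2.07496

2.07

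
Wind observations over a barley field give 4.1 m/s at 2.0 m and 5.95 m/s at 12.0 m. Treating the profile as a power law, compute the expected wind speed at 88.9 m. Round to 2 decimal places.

First find α: α = ln(V₂/V₁)/ln(z₂/z₁) = ln(5.95/4.1)/ln(12.0/2.0) = 0.37240/1.79176 = 0.2078
Extrapolate from 12.0 m to 88.9 m: V₃ = 5.95 × (88.9/12.0)^0.2078 = 5.95 × 1.5162 = 9.0216 m/s

9.02 m/s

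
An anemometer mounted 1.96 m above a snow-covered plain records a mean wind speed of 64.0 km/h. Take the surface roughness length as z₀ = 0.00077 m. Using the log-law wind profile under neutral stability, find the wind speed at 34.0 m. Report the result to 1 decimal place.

87.3 km/h

Log law: V(z) ∝ ln(z/z₀), so V₂/V₁ = ln(z₂/z₀) / ln(z₁/z₀).
ln(34.0/0.00077) = 10.6955, ln(1.96/0.00077) = 7.8421
V₂ = 64.0 × 10.6955/7.8421 = 64.0 × 1.3639 = 87.2871 km/h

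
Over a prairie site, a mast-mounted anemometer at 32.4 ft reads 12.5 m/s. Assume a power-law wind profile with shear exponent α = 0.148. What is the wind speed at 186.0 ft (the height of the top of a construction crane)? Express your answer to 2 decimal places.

16.19 m/s

Power-law profile: V₂ = V₁ · (z₂/z₁)^α
V₂ = 12.5 × (186.0/32.4)^0.148 = 12.5 × (5.7407)^0.148
    = 12.5 × 1.2952 = 16.1896 m/s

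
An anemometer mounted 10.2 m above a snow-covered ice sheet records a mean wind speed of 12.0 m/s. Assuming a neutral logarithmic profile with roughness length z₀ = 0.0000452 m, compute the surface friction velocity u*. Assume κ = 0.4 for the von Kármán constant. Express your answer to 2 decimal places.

Log law: V(z) = (u*/κ) · ln(z/z₀) ⇒ u* = κ · V / ln(z/z₀)
u* = 0.4 × 12.0 / ln(10.2/0.0000452) = 0.4 × 12.0 / 12.3268
   = 4.8000 / 12.3268 = 0.3894 m/s

u* ≈ 0.39 m/s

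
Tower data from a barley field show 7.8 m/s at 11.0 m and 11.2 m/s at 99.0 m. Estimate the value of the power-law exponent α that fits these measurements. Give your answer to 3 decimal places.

α ≈ 0.165

Power law: V₂/V₁ = (z₂/z₁)^α ⇒ α = ln(V₂/V₁) / ln(z₂/z₁)
α = ln(11.2/7.8) / ln(99.0/11.0) = ln(1.4359) / ln(9.0000)
  = 0.36179 / 2.19722 = 0.16466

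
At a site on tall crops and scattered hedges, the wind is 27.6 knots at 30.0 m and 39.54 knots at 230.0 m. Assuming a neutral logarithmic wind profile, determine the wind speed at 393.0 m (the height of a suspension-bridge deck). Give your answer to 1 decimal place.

Log law: V ∝ ln(z/z₀). From the pair, with r = V₁/V₂ = 0.69803,
ln z₀ = (ln z₁ − r·ln z₂)/(1 − r) = (3.4012 − 0.69803×5.4381)/0.30197 = -1.3072 → z₀ = 0.2706 m
V₃ = V₁ · ln(z₃/z₀)/ln(z₁/z₀) = 27.6 × 7.2810/4.7084 = 42.6804 knots

42.7 knots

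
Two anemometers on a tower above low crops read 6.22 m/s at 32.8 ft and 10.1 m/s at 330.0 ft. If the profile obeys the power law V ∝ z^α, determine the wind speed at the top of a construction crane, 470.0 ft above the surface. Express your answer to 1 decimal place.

First find α: α = ln(V₂/V₁)/ln(z₂/z₁) = ln(10.1/6.22)/ln(330.0/32.8) = 0.48477/2.30866 = 0.2100
Extrapolate from 330.0 ft to 470.0 ft: V₃ = 10.1 × (470.0/330.0)^0.2100 = 10.1 × 1.0771 = 10.8785 m/s

10.9 m/s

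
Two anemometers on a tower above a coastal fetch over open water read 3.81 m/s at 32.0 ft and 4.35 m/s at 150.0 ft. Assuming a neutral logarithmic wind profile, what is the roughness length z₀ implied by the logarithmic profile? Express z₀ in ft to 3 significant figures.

z₀ ≈ 0.000591 ft

Log law: V(z) ∝ ln(z/z₀). With r = V₁/V₂ = 3.81/4.35 = 0.87586,
r · ln(z₂/z₀) = ln(z₁/z₀) ⇒ ln z₀ = (ln z₁ − r·ln z₂)/(1 − r)
ln z₀ = (3.46574 − 0.87586×5.01064) / 0.12414 = -7.4344
z₀ = exp(-7.4344) = 0.0005906 ft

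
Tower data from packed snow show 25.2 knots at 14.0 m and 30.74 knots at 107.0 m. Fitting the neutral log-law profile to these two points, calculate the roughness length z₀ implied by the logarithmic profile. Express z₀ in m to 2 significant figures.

Log law: V(z) ∝ ln(z/z₀). With r = V₁/V₂ = 25.2/30.74 = 0.81978,
r · ln(z₂/z₀) = ln(z₁/z₀) ⇒ ln z₀ = (ln z₁ − r·ln z₂)/(1 − r)
ln z₀ = (2.63906 − 0.81978×4.67283) / 0.18022 = -6.6120
z₀ = exp(-6.6120) = 0.001344 m

z₀ ≈ 0.0013 m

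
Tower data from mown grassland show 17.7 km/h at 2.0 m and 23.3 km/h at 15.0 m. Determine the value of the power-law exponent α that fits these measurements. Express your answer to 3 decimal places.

α ≈ 0.136

Power law: V₂/V₁ = (z₂/z₁)^α ⇒ α = ln(V₂/V₁) / ln(z₂/z₁)
α = ln(23.3/17.7) / ln(15.0/2.0) = ln(1.3164) / ln(7.5000)
  = 0.27489 / 2.01490 = 0.13643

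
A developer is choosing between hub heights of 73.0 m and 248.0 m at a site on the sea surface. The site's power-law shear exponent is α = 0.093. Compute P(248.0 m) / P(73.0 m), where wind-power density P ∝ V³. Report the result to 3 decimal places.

Speed ratio: V_B/V_A = (z_B/z_A)^α = (248.0/73.0)^0.093 = (3.3973)^0.093 = 1.12046
Power-density ratio: P_B/P_A = (V_B/V_A)³ = (1.12046)³ = 1.40665

1.407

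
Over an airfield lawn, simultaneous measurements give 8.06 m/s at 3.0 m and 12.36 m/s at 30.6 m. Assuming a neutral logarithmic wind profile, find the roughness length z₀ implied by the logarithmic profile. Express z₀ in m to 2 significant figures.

z₀ ≈ 0.039 m

Log law: V(z) ∝ ln(z/z₀). With r = V₁/V₂ = 8.06/12.36 = 0.65210,
r · ln(z₂/z₀) = ln(z₁/z₀) ⇒ ln z₀ = (ln z₁ − r·ln z₂)/(1 − r)
ln z₀ = (1.09861 − 0.65210×3.42100) / 0.34790 = -3.2545
z₀ = exp(-3.2545) = 0.03860 m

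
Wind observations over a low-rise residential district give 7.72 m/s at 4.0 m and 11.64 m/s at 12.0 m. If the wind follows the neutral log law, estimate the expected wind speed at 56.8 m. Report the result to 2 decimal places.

17.19 m/s

Log law: V ∝ ln(z/z₀). From the pair, with r = V₁/V₂ = 0.66323,
ln z₀ = (ln z₁ − r·ln z₂)/(1 − r) = (1.3863 − 0.66323×2.4849)/0.33677 = -0.7773 → z₀ = 0.4596 m
V₃ = V₁ · ln(z₃/z₀)/ln(z₁/z₀) = 7.72 × 4.8168/2.1636 = 17.1871 m/s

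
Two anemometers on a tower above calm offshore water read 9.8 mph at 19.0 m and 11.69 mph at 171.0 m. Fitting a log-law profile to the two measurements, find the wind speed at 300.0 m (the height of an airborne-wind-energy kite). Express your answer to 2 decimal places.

12.17 mph

Log law: V ∝ ln(z/z₀). From the pair, with r = V₁/V₂ = 0.83832,
ln z₀ = (ln z₁ − r·ln z₂)/(1 − r) = (2.9444 − 0.83832×5.1417)/0.16168 = -8.4486 → z₀ = 0.0002142 m
V₃ = V₁ · ln(z₃/z₀)/ln(z₁/z₀) = 9.8 × 14.1524/11.3930 = 12.1735 mph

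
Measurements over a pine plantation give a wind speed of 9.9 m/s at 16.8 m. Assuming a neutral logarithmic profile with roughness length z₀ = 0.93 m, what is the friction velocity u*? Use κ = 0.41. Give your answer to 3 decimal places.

u* ≈ 1.403 m/s

Log law: V(z) = (u*/κ) · ln(z/z₀) ⇒ u* = κ · V / ln(z/z₀)
u* = 0.41 × 9.9 / ln(16.8/0.93) = 0.41 × 9.9 / 2.8939
   = 4.0590 / 2.8939 = 1.4026 m/s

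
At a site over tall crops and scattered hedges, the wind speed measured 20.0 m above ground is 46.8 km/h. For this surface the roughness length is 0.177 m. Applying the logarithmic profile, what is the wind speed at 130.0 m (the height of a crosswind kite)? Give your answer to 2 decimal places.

65.33 km/h

Log law: V(z) ∝ ln(z/z₀), so V₂/V₁ = ln(z₂/z₀) / ln(z₁/z₀).
ln(130.0/0.177) = 6.5991, ln(20.0/0.177) = 4.7273
V₂ = 46.8 × 6.5991/4.7273 = 46.8 × 1.3960 = 65.3306 km/h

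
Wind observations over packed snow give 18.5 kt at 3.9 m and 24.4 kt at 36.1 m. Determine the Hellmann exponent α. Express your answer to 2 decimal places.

α ≈ 0.12

Power law: V₂/V₁ = (z₂/z₁)^α ⇒ α = ln(V₂/V₁) / ln(z₂/z₁)
α = ln(24.4/18.5) / ln(36.1/3.9) = ln(1.3189) / ln(9.2564)
  = 0.27681 / 2.22532 = 0.12439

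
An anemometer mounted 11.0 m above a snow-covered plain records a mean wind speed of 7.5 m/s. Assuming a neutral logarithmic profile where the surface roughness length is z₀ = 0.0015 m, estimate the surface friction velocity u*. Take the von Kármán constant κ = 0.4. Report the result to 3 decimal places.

Log law: V(z) = (u*/κ) · ln(z/z₀) ⇒ u* = κ · V / ln(z/z₀)
u* = 0.4 × 7.5 / ln(11.0/0.0015) = 0.4 × 7.5 / 8.9002
   = 3.0000 / 8.9002 = 0.3371 m/s

u* ≈ 0.337 m/s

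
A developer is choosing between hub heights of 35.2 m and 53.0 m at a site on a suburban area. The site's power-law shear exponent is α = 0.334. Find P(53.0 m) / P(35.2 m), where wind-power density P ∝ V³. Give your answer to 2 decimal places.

1.51

Speed ratio: V_B/V_A = (z_B/z_A)^α = (53.0/35.2)^0.334 = (1.5057)^0.334 = 1.14647
Power-density ratio: P_B/P_A = (V_B/V_A)³ = (1.14647)³ = 1.50691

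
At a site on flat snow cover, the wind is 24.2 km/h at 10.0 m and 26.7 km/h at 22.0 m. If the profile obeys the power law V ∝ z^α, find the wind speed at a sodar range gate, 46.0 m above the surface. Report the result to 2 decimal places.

29.27 km/h

First find α: α = ln(V₂/V₁)/ln(z₂/z₁) = ln(26.7/24.2)/ln(22.0/10.0) = 0.09831/0.78846 = 0.1247
Extrapolate from 22.0 m to 46.0 m: V₃ = 26.7 × (46.0/22.0)^0.1247 = 26.7 × 1.0963 = 29.2720 km/h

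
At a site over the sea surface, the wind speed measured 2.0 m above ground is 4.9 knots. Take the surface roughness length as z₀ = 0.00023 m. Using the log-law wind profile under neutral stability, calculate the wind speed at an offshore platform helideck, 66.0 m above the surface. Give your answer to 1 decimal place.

6.8 knots

Log law: V(z) ∝ ln(z/z₀), so V₂/V₁ = ln(z₂/z₀) / ln(z₁/z₀).
ln(66.0/0.00023) = 12.5671, ln(2.0/0.00023) = 9.0706
V₂ = 4.9 × 12.5671/9.0706 = 4.9 × 1.3855 = 6.7888 knots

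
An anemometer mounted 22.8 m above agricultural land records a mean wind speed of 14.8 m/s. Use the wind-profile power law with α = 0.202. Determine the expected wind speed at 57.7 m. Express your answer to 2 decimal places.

Power-law profile: V₂ = V₁ · (z₂/z₁)^α
V₂ = 14.8 × (57.7/22.8)^0.202 = 14.8 × (2.5307)^0.202
    = 14.8 × 1.2063 = 17.8532 m/s

17.85 m/s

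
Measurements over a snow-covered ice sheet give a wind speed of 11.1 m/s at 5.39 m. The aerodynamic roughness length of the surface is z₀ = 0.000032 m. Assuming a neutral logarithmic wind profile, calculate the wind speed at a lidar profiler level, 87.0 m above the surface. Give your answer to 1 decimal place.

13.7 m/s

Log law: V(z) ∝ ln(z/z₀), so V₂/V₁ = ln(z₂/z₀) / ln(z₁/z₀).
ln(87.0/0.000032) = 14.8157, ln(5.39/0.000032) = 12.0343
V₂ = 11.1 × 14.8157/12.0343 = 11.1 × 1.2311 = 13.6654 m/s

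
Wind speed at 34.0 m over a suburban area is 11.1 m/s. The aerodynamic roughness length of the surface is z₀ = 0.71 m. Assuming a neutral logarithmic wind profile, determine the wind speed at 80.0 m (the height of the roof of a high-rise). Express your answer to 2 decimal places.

Log law: V(z) ∝ ln(z/z₀), so V₂/V₁ = ln(z₂/z₀) / ln(z₁/z₀).
ln(80.0/0.71) = 4.7245, ln(34.0/0.71) = 3.8689
V₂ = 11.1 × 4.7245/3.8689 = 11.1 × 1.2212 = 13.5550 m/s

13.55 m/s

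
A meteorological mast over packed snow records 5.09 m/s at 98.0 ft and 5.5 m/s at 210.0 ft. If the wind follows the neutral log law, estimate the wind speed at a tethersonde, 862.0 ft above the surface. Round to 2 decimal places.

6.26 m/s

Log law: V ∝ ln(z/z₀). From the pair, with r = V₁/V₂ = 0.92545,
ln z₀ = (ln z₁ − r·ln z₂)/(1 − r) = (4.5850 − 0.92545×5.3471)/0.07455 = -4.8767 → z₀ = 0.007622 ft
V₃ = V₁ · ln(z₃/z₀)/ln(z₁/z₀) = 5.09 × 11.6360/9.4617 = 6.2597 m/s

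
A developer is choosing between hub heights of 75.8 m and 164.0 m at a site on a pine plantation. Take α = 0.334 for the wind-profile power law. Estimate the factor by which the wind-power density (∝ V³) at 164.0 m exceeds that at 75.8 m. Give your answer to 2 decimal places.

Speed ratio: V_B/V_A = (z_B/z_A)^α = (164.0/75.8)^0.334 = (2.1636)^0.334 = 1.29404
Power-density ratio: P_B/P_A = (V_B/V_A)³ = (1.29404)³ = 2.16693

2.17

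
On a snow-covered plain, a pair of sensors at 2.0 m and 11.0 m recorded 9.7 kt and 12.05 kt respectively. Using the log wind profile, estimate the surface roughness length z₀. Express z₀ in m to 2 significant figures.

Log law: V(z) ∝ ln(z/z₀). With r = V₁/V₂ = 9.7/12.05 = 0.80498,
r · ln(z₂/z₀) = ln(z₁/z₀) ⇒ ln z₀ = (ln z₁ − r·ln z₂)/(1 − r)
ln z₀ = (0.69315 − 0.80498×2.39790) / 0.19502 = -6.3435
z₀ = exp(-6.3435) = 0.001758 m

z₀ ≈ 0.0018 m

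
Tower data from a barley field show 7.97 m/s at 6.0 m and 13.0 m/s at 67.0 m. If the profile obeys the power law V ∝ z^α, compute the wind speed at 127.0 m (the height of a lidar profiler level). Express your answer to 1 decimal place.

14.8 m/s

First find α: α = ln(V₂/V₁)/ln(z₂/z₁) = ln(13.0/7.97)/ln(67.0/6.0) = 0.48926/2.41293 = 0.2028
Extrapolate from 67.0 m to 127.0 m: V₃ = 13.0 × (127.0/67.0)^0.2028 = 13.0 × 1.1385 = 14.7999 m/s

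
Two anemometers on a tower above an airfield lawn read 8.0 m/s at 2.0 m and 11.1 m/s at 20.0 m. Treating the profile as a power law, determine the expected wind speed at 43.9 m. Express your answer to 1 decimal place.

First find α: α = ln(V₂/V₁)/ln(z₂/z₁) = ln(11.1/8.0)/ln(20.0/2.0) = 0.32750/2.30259 = 0.1422
Extrapolate from 20.0 m to 43.9 m: V₃ = 11.1 × (43.9/20.0)^0.1422 = 11.1 × 1.1183 = 12.4133 m/s

12.4 m/s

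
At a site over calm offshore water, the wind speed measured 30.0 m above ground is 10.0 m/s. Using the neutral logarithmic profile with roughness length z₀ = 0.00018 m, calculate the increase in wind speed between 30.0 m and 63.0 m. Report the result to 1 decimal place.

0.6 m/s

Log law: V₂ = V₁ · ln(z₂/z₀)/ln(z₁/z₀) = 10.0 × 12.7657/12.0238 = 10.6171 m/s
ΔV = 10.6171 − 10.0 = 0.6171 m/s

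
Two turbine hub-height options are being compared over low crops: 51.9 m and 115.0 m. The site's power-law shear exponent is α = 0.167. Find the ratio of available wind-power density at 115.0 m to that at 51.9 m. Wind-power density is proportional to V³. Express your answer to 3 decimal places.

Speed ratio: V_B/V_A = (z_B/z_A)^α = (115.0/51.9)^0.167 = (2.2158)^0.167 = 1.14210
Power-density ratio: P_B/P_A = (V_B/V_A)³ = (1.14210)³ = 1.48974

1.490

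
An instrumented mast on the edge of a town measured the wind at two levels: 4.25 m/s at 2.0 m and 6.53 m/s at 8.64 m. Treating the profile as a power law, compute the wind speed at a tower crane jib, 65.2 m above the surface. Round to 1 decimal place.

First find α: α = ln(V₂/V₁)/ln(z₂/z₁) = ln(6.53/4.25)/ln(8.64/2.0) = 0.42949/1.46326 = 0.2935
Extrapolate from 8.64 m to 65.2 m: V₃ = 6.53 × (65.2/8.64)^0.2935 = 6.53 × 1.8098 = 11.8179 m/s

11.8 m/s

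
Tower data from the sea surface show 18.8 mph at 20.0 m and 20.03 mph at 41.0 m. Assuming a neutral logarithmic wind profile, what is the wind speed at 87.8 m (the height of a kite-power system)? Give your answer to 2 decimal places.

Log law: V ∝ ln(z/z₀). From the pair, with r = V₁/V₂ = 0.93859,
ln z₀ = (ln z₁ − r·ln z₂)/(1 − r) = (2.9957 − 0.93859×3.7136)/0.06141 = -7.9761 → z₀ = 0.0003436 m
V₃ = V₁ · ln(z₃/z₀)/ln(z₁/z₀) = 18.8 × 12.4512/10.9719 = 21.3348 mph

21.33 mph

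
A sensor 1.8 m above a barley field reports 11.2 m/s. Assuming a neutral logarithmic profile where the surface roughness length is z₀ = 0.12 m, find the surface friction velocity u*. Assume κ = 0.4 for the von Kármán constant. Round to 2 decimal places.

u* ≈ 1.65 m/s

Log law: V(z) = (u*/κ) · ln(z/z₀) ⇒ u* = κ · V / ln(z/z₀)
u* = 0.4 × 11.2 / ln(1.8/0.12) = 0.4 × 11.2 / 2.7081
   = 4.4800 / 2.7081 = 1.6543 m/s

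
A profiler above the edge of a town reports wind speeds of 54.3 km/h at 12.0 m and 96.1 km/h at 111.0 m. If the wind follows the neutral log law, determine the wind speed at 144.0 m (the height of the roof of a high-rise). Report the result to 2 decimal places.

Log law: V ∝ ln(z/z₀). From the pair, with r = V₁/V₂ = 0.56504,
ln z₀ = (ln z₁ − r·ln z₂)/(1 − r) = (2.4849 − 0.56504×4.7095)/0.43496 = -0.4050 → z₀ = 0.6670 m
V₃ = V₁ · ln(z₃/z₀)/ln(z₁/z₀) = 54.3 × 5.3748/2.8899 = 100.9906 km/h

100.99 km/h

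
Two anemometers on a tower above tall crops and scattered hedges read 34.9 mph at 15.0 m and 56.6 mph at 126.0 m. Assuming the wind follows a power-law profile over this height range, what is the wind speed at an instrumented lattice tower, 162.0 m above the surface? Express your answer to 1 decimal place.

First find α: α = ln(V₂/V₁)/ln(z₂/z₁) = ln(56.6/34.9)/ln(126.0/15.0) = 0.48352/2.12823 = 0.2272
Extrapolate from 126.0 m to 162.0 m: V₃ = 56.6 × (162.0/126.0)^0.2272 = 56.6 × 1.0588 = 59.9257 mph

59.9 mph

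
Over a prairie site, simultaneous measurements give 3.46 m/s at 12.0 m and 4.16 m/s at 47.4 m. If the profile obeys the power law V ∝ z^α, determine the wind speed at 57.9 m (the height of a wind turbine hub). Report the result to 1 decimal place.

4.3 m/s

First find α: α = ln(V₂/V₁)/ln(z₂/z₁) = ln(4.16/3.46)/ln(47.4/12.0) = 0.18425/1.37372 = 0.1341
Extrapolate from 47.4 m to 57.9 m: V₃ = 4.16 × (57.9/47.4)^0.1341 = 4.16 × 1.0272 = 4.2732 m/s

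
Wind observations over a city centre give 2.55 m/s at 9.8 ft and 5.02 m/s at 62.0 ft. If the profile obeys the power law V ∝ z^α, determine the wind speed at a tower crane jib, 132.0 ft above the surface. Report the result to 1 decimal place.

6.6 m/s

First find α: α = ln(V₂/V₁)/ln(z₂/z₁) = ln(5.02/2.55)/ln(62.0/9.8) = 0.67734/1.84475 = 0.3672
Extrapolate from 62.0 ft to 132.0 ft: V₃ = 5.02 × (132.0/62.0)^0.3672 = 5.02 × 1.3198 = 6.6252 m/s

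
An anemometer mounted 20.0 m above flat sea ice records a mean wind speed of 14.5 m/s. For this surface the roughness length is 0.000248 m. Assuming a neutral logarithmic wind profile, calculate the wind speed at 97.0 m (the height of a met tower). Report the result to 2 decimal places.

Log law: V(z) ∝ ln(z/z₀), so V₂/V₁ = ln(z₂/z₀) / ln(z₁/z₀).
ln(97.0/0.000248) = 12.8768, ln(20.0/0.000248) = 11.2978
V₂ = 14.5 × 12.8768/11.2978 = 14.5 × 1.1398 = 16.5265 m/s

16.53 m/s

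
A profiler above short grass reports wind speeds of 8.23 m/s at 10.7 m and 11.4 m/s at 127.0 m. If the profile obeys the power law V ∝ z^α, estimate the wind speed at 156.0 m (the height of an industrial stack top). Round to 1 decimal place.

First find α: α = ln(V₂/V₁)/ln(z₂/z₁) = ln(11.4/8.23)/ln(127.0/10.7) = 0.32583/2.47394 = 0.1317
Extrapolate from 127.0 m to 156.0 m: V₃ = 11.4 × (156.0/127.0)^0.1317 = 11.4 × 1.0275 = 11.7130 m/s

11.7 m/s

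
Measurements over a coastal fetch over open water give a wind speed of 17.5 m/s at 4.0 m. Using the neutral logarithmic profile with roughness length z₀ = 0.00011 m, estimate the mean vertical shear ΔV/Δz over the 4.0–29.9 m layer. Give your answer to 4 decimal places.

Log law: V₂ = V₁ · ln(z₂/z₀)/ln(z₁/z₀) = 17.5 × 12.5129/10.5013 = 20.8522 m/s
ΔV/Δz = (20.8522 − 17.5)/(29.9 − 4.0) = 3.3522/25.9000 = 0.12943 m/s/m

0.1294 m/s/m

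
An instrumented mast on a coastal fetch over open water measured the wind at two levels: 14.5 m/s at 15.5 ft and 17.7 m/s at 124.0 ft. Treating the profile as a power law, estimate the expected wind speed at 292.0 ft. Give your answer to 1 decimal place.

19.2 m/s

First find α: α = ln(V₂/V₁)/ln(z₂/z₁) = ln(17.7/14.5)/ln(124.0/15.5) = 0.19942/2.07944 = 0.0959
Extrapolate from 124.0 ft to 292.0 ft: V₃ = 17.7 × (292.0/124.0)^0.0959 = 17.7 × 1.0856 = 19.2152 m/s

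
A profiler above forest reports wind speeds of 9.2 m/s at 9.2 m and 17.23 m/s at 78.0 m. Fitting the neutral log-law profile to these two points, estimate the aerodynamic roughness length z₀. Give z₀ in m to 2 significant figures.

z₀ ≈ 0.79 m

Log law: V(z) ∝ ln(z/z₀). With r = V₁/V₂ = 9.2/17.23 = 0.53395,
r · ln(z₂/z₀) = ln(z₁/z₀) ⇒ ln z₀ = (ln z₁ − r·ln z₂)/(1 − r)
ln z₀ = (2.21920 − 0.53395×4.35671) / 0.46605 = -0.2297
z₀ = exp(-0.2297) = 0.7947 m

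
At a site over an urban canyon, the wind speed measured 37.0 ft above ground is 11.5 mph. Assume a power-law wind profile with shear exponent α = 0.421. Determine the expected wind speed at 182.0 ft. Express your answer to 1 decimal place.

Power-law profile: V₂ = V₁ · (z₂/z₁)^α
V₂ = 11.5 × (182.0/37.0)^0.421 = 11.5 × (4.9189)^0.421
    = 11.5 × 1.9556 = 22.4892 mph

22.5 mph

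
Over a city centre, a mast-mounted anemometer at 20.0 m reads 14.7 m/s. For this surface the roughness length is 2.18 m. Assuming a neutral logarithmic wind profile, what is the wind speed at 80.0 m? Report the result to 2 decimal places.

23.89 m/s

Log law: V(z) ∝ ln(z/z₀), so V₂/V₁ = ln(z₂/z₀) / ln(z₁/z₀).
ln(80.0/2.18) = 3.6027, ln(20.0/2.18) = 2.2164
V₂ = 14.7 × 3.6027/2.2164 = 14.7 × 1.6255 = 23.8944 m/s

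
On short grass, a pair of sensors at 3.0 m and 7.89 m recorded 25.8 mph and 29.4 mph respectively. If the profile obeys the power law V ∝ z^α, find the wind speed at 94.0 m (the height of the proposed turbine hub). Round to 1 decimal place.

First find α: α = ln(V₂/V₁)/ln(z₂/z₁) = ln(29.4/25.8)/ln(7.89/3.0) = 0.13062/0.96698 = 0.1351
Extrapolate from 7.89 m to 94.0 m: V₃ = 29.4 × (94.0/7.89)^0.1351 = 29.4 × 1.3975 = 41.0866 mph

41.1 mph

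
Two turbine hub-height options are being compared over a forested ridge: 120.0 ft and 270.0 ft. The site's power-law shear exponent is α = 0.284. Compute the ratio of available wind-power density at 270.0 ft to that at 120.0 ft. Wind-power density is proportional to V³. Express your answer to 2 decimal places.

Speed ratio: V_B/V_A = (z_B/z_A)^α = (270.0/120.0)^0.284 = (2.2500)^0.284 = 1.25898
Power-density ratio: P_B/P_A = (V_B/V_A)³ = (1.25898)³ = 1.99554

2.00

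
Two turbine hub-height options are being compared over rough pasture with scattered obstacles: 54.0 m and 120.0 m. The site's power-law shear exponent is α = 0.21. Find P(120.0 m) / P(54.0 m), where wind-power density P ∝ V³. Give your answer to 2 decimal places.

Speed ratio: V_B/V_A = (z_B/z_A)^α = (120.0/54.0)^0.21 = (2.2222)^0.21 = 1.18257
Power-density ratio: P_B/P_A = (V_B/V_A)³ = (1.18257)³ = 1.65377

1.65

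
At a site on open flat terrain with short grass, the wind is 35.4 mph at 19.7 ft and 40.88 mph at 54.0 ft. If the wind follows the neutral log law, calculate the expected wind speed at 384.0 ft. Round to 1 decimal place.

Log law: V ∝ ln(z/z₀). From the pair, with r = V₁/V₂ = 0.86595,
ln z₀ = (ln z₁ − r·ln z₂)/(1 − r) = (2.9806 − 0.86595×3.9890)/0.13405 = -3.5333 → z₀ = 0.02921 ft
V₃ = V₁ · ln(z₃/z₀)/ln(z₁/z₀) = 35.4 × 9.4839/6.5139 = 51.5407 mph

51.5 mph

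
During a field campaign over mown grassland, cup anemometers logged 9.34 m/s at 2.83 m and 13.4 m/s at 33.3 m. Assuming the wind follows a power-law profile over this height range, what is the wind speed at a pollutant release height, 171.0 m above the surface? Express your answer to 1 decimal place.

17.0 m/s

First find α: α = ln(V₂/V₁)/ln(z₂/z₁) = ln(13.4/9.34)/ln(33.3/2.83) = 0.36095/2.46528 = 0.1464
Extrapolate from 33.3 m to 171.0 m: V₃ = 13.4 × (171.0/33.3)^0.1464 = 13.4 × 1.2707 = 17.0270 m/s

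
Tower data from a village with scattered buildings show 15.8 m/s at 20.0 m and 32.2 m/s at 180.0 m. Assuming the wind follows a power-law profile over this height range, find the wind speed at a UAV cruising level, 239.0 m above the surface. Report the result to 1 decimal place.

First find α: α = ln(V₂/V₁)/ln(z₂/z₁) = ln(32.2/15.8)/ln(180.0/20.0) = 0.71196/2.19722 = 0.3240
Extrapolate from 180.0 m to 239.0 m: V₃ = 32.2 × (239.0/180.0)^0.3240 = 32.2 × 1.0962 = 35.2981 m/s

35.3 m/s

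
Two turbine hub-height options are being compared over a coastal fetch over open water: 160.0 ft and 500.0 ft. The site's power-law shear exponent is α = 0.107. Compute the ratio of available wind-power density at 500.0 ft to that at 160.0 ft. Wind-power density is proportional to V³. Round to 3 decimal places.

1.442

Speed ratio: V_B/V_A = (z_B/z_A)^α = (500.0/160.0)^0.107 = (3.1250)^0.107 = 1.12966
Power-density ratio: P_B/P_A = (V_B/V_A)³ = (1.12966)³ = 1.44161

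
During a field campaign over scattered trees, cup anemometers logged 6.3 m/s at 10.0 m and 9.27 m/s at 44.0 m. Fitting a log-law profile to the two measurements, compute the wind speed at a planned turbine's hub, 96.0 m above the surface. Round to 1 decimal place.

10.8 m/s

Log law: V ∝ ln(z/z₀). From the pair, with r = V₁/V₂ = 0.67961,
ln z₀ = (ln z₁ − r·ln z₂)/(1 − r) = (2.3026 − 0.67961×3.7842)/0.32039 = -0.8402 → z₀ = 0.4316 m
V₃ = V₁ · ln(z₃/z₀)/ln(z₁/z₀) = 6.3 × 5.4046/3.1428 = 10.8339 m/s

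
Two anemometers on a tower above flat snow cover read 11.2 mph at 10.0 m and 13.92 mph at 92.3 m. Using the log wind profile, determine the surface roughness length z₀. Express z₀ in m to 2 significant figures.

z₀ ≈ 0.0011 m

Log law: V(z) ∝ ln(z/z₀). With r = V₁/V₂ = 11.2/13.92 = 0.80460,
r · ln(z₂/z₀) = ln(z₁/z₀) ⇒ ln z₀ = (ln z₁ − r·ln z₂)/(1 − r)
ln z₀ = (2.30259 − 0.80460×4.52504) / 0.19540 = -6.8487
z₀ = exp(-6.8487) = 0.001061 m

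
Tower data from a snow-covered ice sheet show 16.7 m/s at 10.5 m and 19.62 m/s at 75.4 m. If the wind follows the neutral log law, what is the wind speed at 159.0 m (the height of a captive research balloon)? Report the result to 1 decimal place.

20.7 m/s

Log law: V ∝ ln(z/z₀). From the pair, with r = V₁/V₂ = 0.85117,
ln z₀ = (ln z₁ − r·ln z₂)/(1 − r) = (2.3514 − 0.85117×4.3228)/0.14883 = -8.9236 → z₀ = 0.0001332 m
V₃ = V₁ · ln(z₃/z₀)/ln(z₁/z₀) = 16.7 × 13.9925/11.2750 = 20.7251 m/s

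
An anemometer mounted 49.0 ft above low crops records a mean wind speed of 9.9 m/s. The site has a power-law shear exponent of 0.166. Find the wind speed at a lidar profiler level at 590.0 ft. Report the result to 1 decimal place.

15.0 m/s

Power-law profile: V₂ = V₁ · (z₂/z₁)^α
V₂ = 9.9 × (590.0/49.0)^0.166 = 9.9 × (12.0408)^0.166
    = 9.9 × 1.5114 = 14.9632 m/s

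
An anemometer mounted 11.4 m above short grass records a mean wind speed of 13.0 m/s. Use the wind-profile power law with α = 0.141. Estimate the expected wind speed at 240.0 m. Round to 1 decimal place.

20.0 m/s

Power-law profile: V₂ = V₁ · (z₂/z₁)^α
V₂ = 13.0 × (240.0/11.4)^0.141 = 13.0 × (21.0526)^0.141
    = 13.0 × 1.5367 = 19.9770 m/s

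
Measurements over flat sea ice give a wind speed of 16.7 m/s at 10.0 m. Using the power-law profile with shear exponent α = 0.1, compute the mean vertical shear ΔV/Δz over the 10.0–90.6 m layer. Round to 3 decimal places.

0.051 m/s/m

Power law: V₂ = V₁ · (z₂/z₁)^α = 16.7 × (9.0600)^0.1 = 20.8175 m/s
ΔV/Δz = (20.8175 − 16.7)/(90.6 − 10.0) = 4.1175/80.6000 = 0.05109 m/s/m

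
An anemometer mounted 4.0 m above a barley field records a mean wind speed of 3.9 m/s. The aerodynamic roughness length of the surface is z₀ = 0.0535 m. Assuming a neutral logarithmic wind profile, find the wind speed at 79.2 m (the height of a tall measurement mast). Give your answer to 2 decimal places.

6.60 m/s

Log law: V(z) ∝ ln(z/z₀), so V₂/V₁ = ln(z₂/z₀) / ln(z₁/z₀).
ln(79.2/0.0535) = 7.3000, ln(4.0/0.0535) = 4.3144
V₂ = 3.9 × 7.3000/4.3144 = 3.9 × 1.6920 = 6.5989 m/s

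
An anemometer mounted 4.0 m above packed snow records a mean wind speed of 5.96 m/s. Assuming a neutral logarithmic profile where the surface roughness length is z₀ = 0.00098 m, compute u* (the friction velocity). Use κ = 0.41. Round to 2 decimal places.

Log law: V(z) = (u*/κ) · ln(z/z₀) ⇒ u* = κ · V / ln(z/z₀)
u* = 0.41 × 5.96 / ln(4.0/0.00098) = 0.41 × 5.96 / 8.3143
   = 2.4436 / 8.3143 = 0.2939 m/s

u* ≈ 0.29 m/s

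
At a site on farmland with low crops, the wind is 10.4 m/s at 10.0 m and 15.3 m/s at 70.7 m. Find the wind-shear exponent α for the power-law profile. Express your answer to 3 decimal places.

Power law: V₂/V₁ = (z₂/z₁)^α ⇒ α = ln(V₂/V₁) / ln(z₂/z₁)
α = ln(15.3/10.4) / ln(70.7/10.0) = ln(1.4712) / ln(7.0700)
  = 0.38605 / 1.95586 = 0.19738

α ≈ 0.197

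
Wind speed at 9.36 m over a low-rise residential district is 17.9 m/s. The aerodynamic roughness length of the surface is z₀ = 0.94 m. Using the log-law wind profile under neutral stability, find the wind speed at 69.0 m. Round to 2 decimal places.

Log law: V(z) ∝ ln(z/z₀), so V₂/V₁ = ln(z₂/z₀) / ln(z₁/z₀).
ln(69.0/0.94) = 4.2960, ln(9.36/0.94) = 2.2983
V₂ = 17.9 × 4.2960/2.2983 = 17.9 × 1.8692 = 33.4584 m/s

33.46 m/s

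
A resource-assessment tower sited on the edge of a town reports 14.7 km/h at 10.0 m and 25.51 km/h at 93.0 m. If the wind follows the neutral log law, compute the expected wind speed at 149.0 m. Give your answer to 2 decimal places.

27.79 km/h

Log law: V ∝ ln(z/z₀). From the pair, with r = V₁/V₂ = 0.57624,
ln z₀ = (ln z₁ − r·ln z₂)/(1 − r) = (2.3026 − 0.57624×4.5326)/0.42376 = -0.7299 → z₀ = 0.4820 m
V₃ = V₁ · ln(z₃/z₀)/ln(z₁/z₀) = 14.7 × 5.7339/3.0325 = 27.7949 km/h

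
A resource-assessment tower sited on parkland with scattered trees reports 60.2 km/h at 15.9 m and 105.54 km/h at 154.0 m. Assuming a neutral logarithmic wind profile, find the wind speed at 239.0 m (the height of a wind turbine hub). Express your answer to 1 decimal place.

114.3 km/h

Log law: V ∝ ln(z/z₀). From the pair, with r = V₁/V₂ = 0.57040,
ln z₀ = (ln z₁ − r·ln z₂)/(1 − r) = (2.7663 − 0.57040×5.0370)/0.42960 = -0.2485 → z₀ = 0.7800 m
V₃ = V₁ · ln(z₃/z₀)/ln(z₁/z₀) = 60.2 × 5.7250/3.0148 = 114.3162 km/h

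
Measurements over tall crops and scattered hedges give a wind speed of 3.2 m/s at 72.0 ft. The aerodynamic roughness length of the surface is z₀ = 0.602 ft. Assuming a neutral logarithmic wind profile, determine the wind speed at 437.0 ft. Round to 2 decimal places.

4.41 m/s

Log law: V(z) ∝ ln(z/z₀), so V₂/V₁ = ln(z₂/z₀) / ln(z₁/z₀).
ln(437.0/0.602) = 6.5874, ln(72.0/0.602) = 4.7842
V₂ = 3.2 × 6.5874/4.7842 = 3.2 × 1.3769 = 4.4062 m/s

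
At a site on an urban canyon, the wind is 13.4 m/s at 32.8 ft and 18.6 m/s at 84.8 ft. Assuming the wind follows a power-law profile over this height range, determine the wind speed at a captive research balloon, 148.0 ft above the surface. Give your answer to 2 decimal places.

22.54 m/s

First find α: α = ln(V₂/V₁)/ln(z₂/z₁) = ln(18.6/13.4)/ln(84.8/32.8) = 0.32791/0.94987 = 0.3452
Extrapolate from 84.8 ft to 148.0 ft: V₃ = 18.6 × (148.0/84.8)^0.3452 = 18.6 × 1.2120 = 22.5428 m/s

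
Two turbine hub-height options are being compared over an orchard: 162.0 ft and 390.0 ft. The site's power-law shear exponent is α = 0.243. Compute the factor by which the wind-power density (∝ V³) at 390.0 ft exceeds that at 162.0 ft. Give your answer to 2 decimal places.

1.90

Speed ratio: V_B/V_A = (z_B/z_A)^α = (390.0/162.0)^0.243 = (2.4074)^0.243 = 1.23799
Power-density ratio: P_B/P_A = (V_B/V_A)³ = (1.23799)³ = 1.89736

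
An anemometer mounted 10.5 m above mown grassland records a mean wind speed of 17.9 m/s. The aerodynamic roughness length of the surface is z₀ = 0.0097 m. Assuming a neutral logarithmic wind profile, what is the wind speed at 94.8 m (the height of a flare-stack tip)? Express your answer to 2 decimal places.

23.54 m/s

Log law: V(z) ∝ ln(z/z₀), so V₂/V₁ = ln(z₂/z₀) / ln(z₁/z₀).
ln(94.8/0.0097) = 9.1874, ln(10.5/0.0097) = 6.9870
V₂ = 17.9 × 9.1874/6.9870 = 17.9 × 1.3149 = 23.5372 m/s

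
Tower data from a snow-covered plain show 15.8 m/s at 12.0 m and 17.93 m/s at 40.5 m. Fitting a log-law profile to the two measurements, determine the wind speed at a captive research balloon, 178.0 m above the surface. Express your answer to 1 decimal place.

20.5 m/s

Log law: V ∝ ln(z/z₀). From the pair, with r = V₁/V₂ = 0.88120,
ln z₀ = (ln z₁ − r·ln z₂)/(1 − r) = (2.4849 − 0.88120×3.7013)/0.11880 = -6.5381 → z₀ = 0.001447 m
V₃ = V₁ · ln(z₃/z₀)/ln(z₁/z₀) = 15.8 × 11.7199/9.0230 = 20.5224 m/s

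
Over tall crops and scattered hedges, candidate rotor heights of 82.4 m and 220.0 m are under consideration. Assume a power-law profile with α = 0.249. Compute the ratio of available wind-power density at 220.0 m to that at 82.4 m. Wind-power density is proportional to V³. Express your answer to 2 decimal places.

2.08

Speed ratio: V_B/V_A = (z_B/z_A)^α = (220.0/82.4)^0.249 = (2.6699)^0.249 = 1.27702
Power-density ratio: P_B/P_A = (V_B/V_A)³ = (1.27702)³ = 2.08253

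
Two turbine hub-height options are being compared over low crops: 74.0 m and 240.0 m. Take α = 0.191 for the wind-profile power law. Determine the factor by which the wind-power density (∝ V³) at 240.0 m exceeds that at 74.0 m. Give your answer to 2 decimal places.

Speed ratio: V_B/V_A = (z_B/z_A)^α = (240.0/74.0)^0.191 = (3.2432)^0.191 = 1.25198
Power-density ratio: P_B/P_A = (V_B/V_A)³ = (1.25198)³ = 1.96242

1.96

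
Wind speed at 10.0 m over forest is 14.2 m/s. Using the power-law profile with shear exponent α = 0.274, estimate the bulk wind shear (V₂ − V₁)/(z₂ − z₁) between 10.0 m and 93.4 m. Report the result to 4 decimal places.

0.1438 m/s/m

Power law: V₂ = V₁ · (z₂/z₁)^α = 14.2 × (9.3400)^0.274 = 26.1917 m/s
ΔV/Δz = (26.1917 − 14.2)/(93.4 − 10.0) = 11.9917/83.4000 = 0.14379 m/s/m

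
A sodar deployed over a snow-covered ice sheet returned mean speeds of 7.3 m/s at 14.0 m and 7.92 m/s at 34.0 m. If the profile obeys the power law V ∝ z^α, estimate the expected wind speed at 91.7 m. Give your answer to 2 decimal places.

First find α: α = ln(V₂/V₁)/ln(z₂/z₁) = ln(7.92/7.3)/ln(34.0/14.0) = 0.08152/0.88730 = 0.0919
Extrapolate from 34.0 m to 91.7 m: V₃ = 7.92 × (91.7/34.0)^0.0919 = 7.92 × 1.0954 = 8.6758 m/s

8.68 m/s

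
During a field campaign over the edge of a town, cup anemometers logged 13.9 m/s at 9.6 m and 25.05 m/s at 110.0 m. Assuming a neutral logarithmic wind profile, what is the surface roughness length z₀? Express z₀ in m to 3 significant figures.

Log law: V(z) ∝ ln(z/z₀). With r = V₁/V₂ = 13.9/25.05 = 0.55489,
r · ln(z₂/z₀) = ln(z₁/z₀) ⇒ ln z₀ = (ln z₁ − r·ln z₂)/(1 − r)
ln z₀ = (2.26176 − 0.55489×4.70048) / 0.44511 = -0.7784
z₀ = exp(-0.7784) = 0.4591 m

z₀ ≈ 0.459 m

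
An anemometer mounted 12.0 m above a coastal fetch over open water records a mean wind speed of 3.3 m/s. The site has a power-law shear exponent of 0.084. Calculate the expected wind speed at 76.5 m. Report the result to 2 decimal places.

Power-law profile: V₂ = V₁ · (z₂/z₁)^α
V₂ = 3.3 × (76.5/12.0)^0.084 = 3.3 × (6.3750)^0.084
    = 3.3 × 1.1684 = 3.8556 m/s

3.86 m/s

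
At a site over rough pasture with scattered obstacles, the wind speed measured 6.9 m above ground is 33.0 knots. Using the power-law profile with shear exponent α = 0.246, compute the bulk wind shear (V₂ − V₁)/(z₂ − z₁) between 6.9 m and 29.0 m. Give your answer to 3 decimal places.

0.633 knots/m

Power law: V₂ = V₁ · (z₂/z₁)^α = 33.0 × (4.2029)^0.246 = 46.9793 knots
ΔV/Δz = (46.9793 − 33.0)/(29.0 − 6.9) = 13.9793/22.1000 = 0.63255 knots/m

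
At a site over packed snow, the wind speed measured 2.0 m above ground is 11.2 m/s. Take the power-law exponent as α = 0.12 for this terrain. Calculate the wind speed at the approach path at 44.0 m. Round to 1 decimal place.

Power-law profile: V₂ = V₁ · (z₂/z₁)^α
V₂ = 11.2 × (44.0/2.0)^0.12 = 11.2 × (22.0000)^0.12
    = 11.2 × 1.4491 = 16.2296 m/s

16.2 m/s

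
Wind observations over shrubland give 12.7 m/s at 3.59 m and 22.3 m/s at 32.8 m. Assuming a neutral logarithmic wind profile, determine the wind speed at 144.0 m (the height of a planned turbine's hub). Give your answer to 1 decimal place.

Log law: V ∝ ln(z/z₀). From the pair, with r = V₁/V₂ = 0.56951,
ln z₀ = (ln z₁ − r·ln z₂)/(1 − r) = (1.2782 − 0.56951×3.4904)/0.43049 = -1.6485 → z₀ = 0.1923 m
V₃ = V₁ · ln(z₃/z₀)/ln(z₁/z₀) = 12.7 × 6.6183/2.9267 = 28.7197 m/s

28.7 m/s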